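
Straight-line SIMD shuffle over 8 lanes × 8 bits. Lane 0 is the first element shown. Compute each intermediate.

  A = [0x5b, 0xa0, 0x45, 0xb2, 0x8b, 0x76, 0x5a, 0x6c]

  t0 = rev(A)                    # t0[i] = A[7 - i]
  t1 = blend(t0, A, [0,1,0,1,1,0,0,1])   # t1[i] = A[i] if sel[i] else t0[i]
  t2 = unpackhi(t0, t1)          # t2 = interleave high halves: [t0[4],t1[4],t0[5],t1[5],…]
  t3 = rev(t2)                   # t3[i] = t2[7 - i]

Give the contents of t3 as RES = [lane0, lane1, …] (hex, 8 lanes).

RES = [ 0x6c  0x5b  0xa0  0xa0  0x45  0x45  0x8b  0xb2 ]

t0 = [0x6c, 0x5a, 0x76, 0x8b, 0xb2, 0x45, 0xa0, 0x5b]
t1 = [0x6c, 0xa0, 0x76, 0xb2, 0x8b, 0x45, 0xa0, 0x6c]
t2 = [0xb2, 0x8b, 0x45, 0x45, 0xa0, 0xa0, 0x5b, 0x6c]
t3 = [0x6c, 0x5b, 0xa0, 0xa0, 0x45, 0x45, 0x8b, 0xb2]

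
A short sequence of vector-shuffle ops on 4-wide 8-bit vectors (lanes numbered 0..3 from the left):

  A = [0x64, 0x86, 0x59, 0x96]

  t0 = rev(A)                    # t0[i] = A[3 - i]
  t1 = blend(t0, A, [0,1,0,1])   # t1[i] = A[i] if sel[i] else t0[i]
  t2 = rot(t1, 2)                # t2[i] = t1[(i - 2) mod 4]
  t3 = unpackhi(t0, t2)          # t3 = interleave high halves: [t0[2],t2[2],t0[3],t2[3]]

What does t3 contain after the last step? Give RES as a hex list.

→ t0 |96|59|86|64|
→ t1 |96|86|86|96|
→ t2 |86|96|96|86|
→ t3 |86|96|64|86|

RES = [0x86, 0x96, 0x64, 0x86]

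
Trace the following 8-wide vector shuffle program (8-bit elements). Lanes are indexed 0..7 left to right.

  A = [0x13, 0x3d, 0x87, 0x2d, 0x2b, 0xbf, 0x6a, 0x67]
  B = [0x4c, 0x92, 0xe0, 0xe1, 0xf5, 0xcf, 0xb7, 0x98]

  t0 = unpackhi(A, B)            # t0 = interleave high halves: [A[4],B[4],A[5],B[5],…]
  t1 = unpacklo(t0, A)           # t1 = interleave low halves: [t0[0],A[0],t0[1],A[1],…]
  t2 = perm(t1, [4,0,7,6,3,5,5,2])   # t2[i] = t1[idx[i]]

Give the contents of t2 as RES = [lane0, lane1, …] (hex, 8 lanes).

  t0: 2b f5 bf cf 6a b7 67 98
  t1: 2b 13 f5 3d bf 87 cf 2d
  t2: bf 2b 2d cf 3d 87 87 f5

RES = [ 0xbf  0x2b  0x2d  0xcf  0x3d  0x87  0x87  0xf5 ]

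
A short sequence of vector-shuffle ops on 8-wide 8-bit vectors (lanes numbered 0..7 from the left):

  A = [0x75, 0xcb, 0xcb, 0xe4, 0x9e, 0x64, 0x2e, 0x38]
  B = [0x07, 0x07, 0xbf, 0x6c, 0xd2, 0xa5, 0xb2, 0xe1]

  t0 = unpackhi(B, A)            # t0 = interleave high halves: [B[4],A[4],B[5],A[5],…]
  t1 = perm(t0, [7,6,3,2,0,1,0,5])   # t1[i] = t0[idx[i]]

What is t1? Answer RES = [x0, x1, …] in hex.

RES = [0x38, 0xe1, 0x64, 0xa5, 0xd2, 0x9e, 0xd2, 0x2e]

t0 = [0xd2, 0x9e, 0xa5, 0x64, 0xb2, 0x2e, 0xe1, 0x38]
t1 = [0x38, 0xe1, 0x64, 0xa5, 0xd2, 0x9e, 0xd2, 0x2e]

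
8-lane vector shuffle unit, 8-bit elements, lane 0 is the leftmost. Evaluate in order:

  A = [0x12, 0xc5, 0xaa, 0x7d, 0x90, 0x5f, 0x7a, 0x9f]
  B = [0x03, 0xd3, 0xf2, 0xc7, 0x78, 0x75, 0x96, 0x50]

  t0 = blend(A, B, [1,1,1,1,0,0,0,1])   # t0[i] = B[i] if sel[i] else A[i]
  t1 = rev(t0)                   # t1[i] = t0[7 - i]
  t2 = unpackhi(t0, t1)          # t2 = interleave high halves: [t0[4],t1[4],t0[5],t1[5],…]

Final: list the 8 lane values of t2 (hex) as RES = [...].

RES = [ 0x90  0xc7  0x5f  0xf2  0x7a  0xd3  0x50  0x03 ]

→ t0 |03|d3|f2|c7|90|5f|7a|50|
→ t1 |50|7a|5f|90|c7|f2|d3|03|
→ t2 |90|c7|5f|f2|7a|d3|50|03|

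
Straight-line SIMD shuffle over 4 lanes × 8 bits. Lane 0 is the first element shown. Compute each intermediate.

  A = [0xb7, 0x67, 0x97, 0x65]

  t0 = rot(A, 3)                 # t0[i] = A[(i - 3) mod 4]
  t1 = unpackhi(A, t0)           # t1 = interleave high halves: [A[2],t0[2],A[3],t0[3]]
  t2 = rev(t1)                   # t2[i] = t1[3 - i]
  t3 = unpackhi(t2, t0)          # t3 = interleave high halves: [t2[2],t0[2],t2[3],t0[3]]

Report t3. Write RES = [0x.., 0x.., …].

  t0: 67 97 65 b7
  t1: 97 65 65 b7
  t2: b7 65 65 97
  t3: 65 65 97 b7

RES = [0x65, 0x65, 0x97, 0xb7]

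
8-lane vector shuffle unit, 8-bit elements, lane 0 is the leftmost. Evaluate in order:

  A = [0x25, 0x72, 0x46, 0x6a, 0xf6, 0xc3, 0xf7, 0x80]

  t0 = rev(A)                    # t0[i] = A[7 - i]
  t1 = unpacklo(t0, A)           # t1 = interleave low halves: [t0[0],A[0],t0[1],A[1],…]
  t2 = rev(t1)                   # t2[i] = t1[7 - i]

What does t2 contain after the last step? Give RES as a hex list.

RES = [ 0x6a  0xf6  0x46  0xc3  0x72  0xf7  0x25  0x80 ]

→ t0 |80|f7|c3|f6|6a|46|72|25|
→ t1 |80|25|f7|72|c3|46|f6|6a|
→ t2 |6a|f6|46|c3|72|f7|25|80|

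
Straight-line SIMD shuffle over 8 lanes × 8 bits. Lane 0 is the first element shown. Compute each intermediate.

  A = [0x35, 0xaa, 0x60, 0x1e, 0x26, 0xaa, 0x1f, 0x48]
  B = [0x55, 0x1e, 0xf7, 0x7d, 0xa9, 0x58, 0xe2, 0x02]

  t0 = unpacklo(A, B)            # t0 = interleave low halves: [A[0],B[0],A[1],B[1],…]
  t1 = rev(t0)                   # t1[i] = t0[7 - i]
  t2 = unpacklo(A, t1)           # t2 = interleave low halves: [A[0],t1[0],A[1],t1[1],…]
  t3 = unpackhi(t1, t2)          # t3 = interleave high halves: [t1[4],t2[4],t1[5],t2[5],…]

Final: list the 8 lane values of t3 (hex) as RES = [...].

RES = [0x1e, 0x60, 0xaa, 0xf7, 0x55, 0x1e, 0x35, 0x60]

  t0: 35 55 aa 1e 60 f7 1e 7d
  t1: 7d 1e f7 60 1e aa 55 35
  t2: 35 7d aa 1e 60 f7 1e 60
  t3: 1e 60 aa f7 55 1e 35 60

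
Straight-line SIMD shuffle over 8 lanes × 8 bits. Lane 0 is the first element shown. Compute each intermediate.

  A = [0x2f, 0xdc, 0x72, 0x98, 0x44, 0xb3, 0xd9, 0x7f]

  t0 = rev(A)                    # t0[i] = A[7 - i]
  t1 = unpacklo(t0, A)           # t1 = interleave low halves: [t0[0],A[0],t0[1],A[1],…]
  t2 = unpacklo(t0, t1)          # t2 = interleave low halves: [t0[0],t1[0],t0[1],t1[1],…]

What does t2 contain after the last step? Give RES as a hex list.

→ t0 |7f|d9|b3|44|98|72|dc|2f|
→ t1 |7f|2f|d9|dc|b3|72|44|98|
→ t2 |7f|7f|d9|2f|b3|d9|44|dc|

RES = [ 0x7f  0x7f  0xd9  0x2f  0xb3  0xd9  0x44  0xdc ]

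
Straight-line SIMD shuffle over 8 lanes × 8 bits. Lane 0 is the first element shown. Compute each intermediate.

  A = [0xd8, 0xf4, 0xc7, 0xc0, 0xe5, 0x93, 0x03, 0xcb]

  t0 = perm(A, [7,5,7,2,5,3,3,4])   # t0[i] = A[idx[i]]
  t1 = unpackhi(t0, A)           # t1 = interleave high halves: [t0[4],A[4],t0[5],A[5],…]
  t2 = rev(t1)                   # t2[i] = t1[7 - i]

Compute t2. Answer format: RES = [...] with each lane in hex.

  t0: cb 93 cb c7 93 c0 c0 e5
  t1: 93 e5 c0 93 c0 03 e5 cb
  t2: cb e5 03 c0 93 c0 e5 93

RES = [ 0xcb  0xe5  0x03  0xc0  0x93  0xc0  0xe5  0x93 ]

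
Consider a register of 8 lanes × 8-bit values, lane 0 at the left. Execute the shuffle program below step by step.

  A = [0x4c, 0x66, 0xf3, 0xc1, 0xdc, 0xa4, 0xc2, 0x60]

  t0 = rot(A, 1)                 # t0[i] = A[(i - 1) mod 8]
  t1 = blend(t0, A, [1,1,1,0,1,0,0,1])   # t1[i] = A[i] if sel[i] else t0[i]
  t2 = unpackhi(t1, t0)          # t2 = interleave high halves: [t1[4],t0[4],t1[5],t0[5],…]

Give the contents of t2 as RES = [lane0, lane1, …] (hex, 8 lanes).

RES = [ 0xdc  0xc1  0xdc  0xdc  0xa4  0xa4  0x60  0xc2 ]

t0 = [0x60, 0x4c, 0x66, 0xf3, 0xc1, 0xdc, 0xa4, 0xc2]
t1 = [0x4c, 0x66, 0xf3, 0xf3, 0xdc, 0xdc, 0xa4, 0x60]
t2 = [0xdc, 0xc1, 0xdc, 0xdc, 0xa4, 0xa4, 0x60, 0xc2]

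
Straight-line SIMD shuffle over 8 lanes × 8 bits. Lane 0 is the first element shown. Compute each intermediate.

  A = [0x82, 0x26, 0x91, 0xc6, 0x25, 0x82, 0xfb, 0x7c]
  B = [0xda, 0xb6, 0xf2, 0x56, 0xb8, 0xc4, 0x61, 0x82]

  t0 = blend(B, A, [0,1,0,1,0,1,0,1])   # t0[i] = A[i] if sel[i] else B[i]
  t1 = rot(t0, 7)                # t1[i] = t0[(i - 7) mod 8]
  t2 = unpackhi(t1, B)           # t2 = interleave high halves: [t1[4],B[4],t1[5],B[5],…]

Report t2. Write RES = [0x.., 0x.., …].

RES = [ 0x82  0xb8  0x61  0xc4  0x7c  0x61  0xda  0x82 ]

t0 = [0xda, 0x26, 0xf2, 0xc6, 0xb8, 0x82, 0x61, 0x7c]
t1 = [0x26, 0xf2, 0xc6, 0xb8, 0x82, 0x61, 0x7c, 0xda]
t2 = [0x82, 0xb8, 0x61, 0xc4, 0x7c, 0x61, 0xda, 0x82]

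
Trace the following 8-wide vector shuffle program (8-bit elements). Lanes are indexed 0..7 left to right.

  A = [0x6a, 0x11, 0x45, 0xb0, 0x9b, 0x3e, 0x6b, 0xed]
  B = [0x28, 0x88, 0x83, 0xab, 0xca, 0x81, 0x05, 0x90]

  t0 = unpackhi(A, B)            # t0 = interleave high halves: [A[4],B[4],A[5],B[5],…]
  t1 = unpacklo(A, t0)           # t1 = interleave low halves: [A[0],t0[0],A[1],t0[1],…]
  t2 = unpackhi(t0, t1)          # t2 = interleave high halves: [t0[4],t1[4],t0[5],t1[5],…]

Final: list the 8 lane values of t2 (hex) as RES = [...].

→ t0 |9b|ca|3e|81|6b|05|ed|90|
→ t1 |6a|9b|11|ca|45|3e|b0|81|
→ t2 |6b|45|05|3e|ed|b0|90|81|

RES = [ 0x6b  0x45  0x05  0x3e  0xed  0xb0  0x90  0x81 ]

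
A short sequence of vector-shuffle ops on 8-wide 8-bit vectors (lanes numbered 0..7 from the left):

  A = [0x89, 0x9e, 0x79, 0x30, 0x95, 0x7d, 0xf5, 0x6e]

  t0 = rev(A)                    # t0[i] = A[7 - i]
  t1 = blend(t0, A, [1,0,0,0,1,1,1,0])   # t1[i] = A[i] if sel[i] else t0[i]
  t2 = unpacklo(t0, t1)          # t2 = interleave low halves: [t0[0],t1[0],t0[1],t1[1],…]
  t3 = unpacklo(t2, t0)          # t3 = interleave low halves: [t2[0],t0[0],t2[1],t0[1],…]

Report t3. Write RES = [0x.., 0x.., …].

RES = [ 0x6e  0x6e  0x89  0xf5  0xf5  0x7d  0xf5  0x95 ]

→ t0 |6e|f5|7d|95|30|79|9e|89|
→ t1 |89|f5|7d|95|95|7d|f5|89|
→ t2 |6e|89|f5|f5|7d|7d|95|95|
→ t3 |6e|6e|89|f5|f5|7d|f5|95|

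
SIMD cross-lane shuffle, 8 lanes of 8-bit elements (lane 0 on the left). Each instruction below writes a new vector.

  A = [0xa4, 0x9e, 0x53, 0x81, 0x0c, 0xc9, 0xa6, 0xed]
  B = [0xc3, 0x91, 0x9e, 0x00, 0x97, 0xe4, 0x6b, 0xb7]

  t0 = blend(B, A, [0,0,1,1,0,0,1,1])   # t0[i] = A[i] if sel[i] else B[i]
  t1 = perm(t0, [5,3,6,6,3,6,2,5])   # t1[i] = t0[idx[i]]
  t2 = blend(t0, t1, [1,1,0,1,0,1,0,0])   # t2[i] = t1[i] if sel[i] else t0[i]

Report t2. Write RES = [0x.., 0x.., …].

RES = [ 0xe4  0x81  0x53  0xa6  0x97  0xa6  0xa6  0xed ]

t0 = [0xc3, 0x91, 0x53, 0x81, 0x97, 0xe4, 0xa6, 0xed]
t1 = [0xe4, 0x81, 0xa6, 0xa6, 0x81, 0xa6, 0x53, 0xe4]
t2 = [0xe4, 0x81, 0x53, 0xa6, 0x97, 0xa6, 0xa6, 0xed]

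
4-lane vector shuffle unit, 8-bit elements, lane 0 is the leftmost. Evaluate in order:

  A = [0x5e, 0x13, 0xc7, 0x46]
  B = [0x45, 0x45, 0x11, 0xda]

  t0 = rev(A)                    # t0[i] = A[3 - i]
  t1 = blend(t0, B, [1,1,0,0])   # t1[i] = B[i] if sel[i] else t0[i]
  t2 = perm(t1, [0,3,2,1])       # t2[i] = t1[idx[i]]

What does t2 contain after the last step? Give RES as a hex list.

RES = [ 0x45  0x5e  0x13  0x45 ]

→ t0 |46|c7|13|5e|
→ t1 |45|45|13|5e|
→ t2 |45|5e|13|45|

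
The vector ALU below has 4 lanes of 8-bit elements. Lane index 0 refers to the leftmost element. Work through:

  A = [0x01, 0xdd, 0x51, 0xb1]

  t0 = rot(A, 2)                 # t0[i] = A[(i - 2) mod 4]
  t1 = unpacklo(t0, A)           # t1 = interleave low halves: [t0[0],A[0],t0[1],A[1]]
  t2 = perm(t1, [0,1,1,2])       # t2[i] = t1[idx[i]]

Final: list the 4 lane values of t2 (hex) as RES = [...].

t0 = [0x51, 0xb1, 0x01, 0xdd]
t1 = [0x51, 0x01, 0xb1, 0xdd]
t2 = [0x51, 0x01, 0x01, 0xb1]

RES = [0x51, 0x01, 0x01, 0xb1]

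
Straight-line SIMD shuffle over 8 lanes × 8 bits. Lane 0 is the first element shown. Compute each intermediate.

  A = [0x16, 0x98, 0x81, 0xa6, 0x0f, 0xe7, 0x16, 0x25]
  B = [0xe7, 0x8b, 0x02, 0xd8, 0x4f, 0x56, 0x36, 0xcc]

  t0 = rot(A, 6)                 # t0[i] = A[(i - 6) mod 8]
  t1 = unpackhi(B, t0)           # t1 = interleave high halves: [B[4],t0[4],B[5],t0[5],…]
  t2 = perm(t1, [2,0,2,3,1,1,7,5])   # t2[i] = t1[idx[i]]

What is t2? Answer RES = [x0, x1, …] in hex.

RES = [ 0x56  0x4f  0x56  0x25  0x16  0x16  0x98  0x16 ]

  t0: 81 a6 0f e7 16 25 16 98
  t1: 4f 16 56 25 36 16 cc 98
  t2: 56 4f 56 25 16 16 98 16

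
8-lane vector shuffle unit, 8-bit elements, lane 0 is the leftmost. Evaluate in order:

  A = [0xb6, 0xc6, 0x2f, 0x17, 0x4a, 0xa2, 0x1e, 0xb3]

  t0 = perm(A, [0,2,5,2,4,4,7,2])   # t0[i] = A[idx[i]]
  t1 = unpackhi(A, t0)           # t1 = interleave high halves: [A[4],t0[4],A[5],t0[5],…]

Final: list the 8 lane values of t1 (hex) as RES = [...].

t0 = [0xb6, 0x2f, 0xa2, 0x2f, 0x4a, 0x4a, 0xb3, 0x2f]
t1 = [0x4a, 0x4a, 0xa2, 0x4a, 0x1e, 0xb3, 0xb3, 0x2f]

RES = [ 0x4a  0x4a  0xa2  0x4a  0x1e  0xb3  0xb3  0x2f ]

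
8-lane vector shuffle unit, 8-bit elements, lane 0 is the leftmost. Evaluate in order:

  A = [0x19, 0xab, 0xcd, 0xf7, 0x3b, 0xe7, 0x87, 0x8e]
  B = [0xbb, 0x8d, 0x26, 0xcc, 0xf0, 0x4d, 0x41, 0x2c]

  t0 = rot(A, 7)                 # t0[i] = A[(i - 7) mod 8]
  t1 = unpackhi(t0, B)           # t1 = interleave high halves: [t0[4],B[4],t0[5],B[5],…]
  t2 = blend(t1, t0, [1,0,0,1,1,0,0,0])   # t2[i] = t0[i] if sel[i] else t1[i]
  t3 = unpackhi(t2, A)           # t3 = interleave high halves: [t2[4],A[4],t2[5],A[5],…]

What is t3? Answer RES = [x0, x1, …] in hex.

RES = [0xe7, 0x3b, 0x41, 0xe7, 0x19, 0x87, 0x2c, 0x8e]

  t0: ab cd f7 3b e7 87 8e 19
  t1: e7 f0 87 4d 8e 41 19 2c
  t2: ab f0 87 3b e7 41 19 2c
  t3: e7 3b 41 e7 19 87 2c 8e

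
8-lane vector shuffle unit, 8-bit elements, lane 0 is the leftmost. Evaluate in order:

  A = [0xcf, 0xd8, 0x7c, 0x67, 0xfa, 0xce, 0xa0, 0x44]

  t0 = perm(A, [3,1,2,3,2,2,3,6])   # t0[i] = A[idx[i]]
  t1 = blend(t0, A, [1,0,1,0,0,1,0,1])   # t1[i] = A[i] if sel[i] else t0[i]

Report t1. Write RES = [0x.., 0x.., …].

t0 = [0x67, 0xd8, 0x7c, 0x67, 0x7c, 0x7c, 0x67, 0xa0]
t1 = [0xcf, 0xd8, 0x7c, 0x67, 0x7c, 0xce, 0x67, 0x44]

RES = [ 0xcf  0xd8  0x7c  0x67  0x7c  0xce  0x67  0x44 ]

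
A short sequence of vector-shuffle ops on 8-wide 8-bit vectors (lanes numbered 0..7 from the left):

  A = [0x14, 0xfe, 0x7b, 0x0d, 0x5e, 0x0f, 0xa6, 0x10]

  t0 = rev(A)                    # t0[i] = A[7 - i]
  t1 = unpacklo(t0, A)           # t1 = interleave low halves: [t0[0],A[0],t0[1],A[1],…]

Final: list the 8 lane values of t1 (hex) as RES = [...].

→ t0 |10|a6|0f|5e|0d|7b|fe|14|
→ t1 |10|14|a6|fe|0f|7b|5e|0d|

RES = [0x10, 0x14, 0xa6, 0xfe, 0x0f, 0x7b, 0x5e, 0x0d]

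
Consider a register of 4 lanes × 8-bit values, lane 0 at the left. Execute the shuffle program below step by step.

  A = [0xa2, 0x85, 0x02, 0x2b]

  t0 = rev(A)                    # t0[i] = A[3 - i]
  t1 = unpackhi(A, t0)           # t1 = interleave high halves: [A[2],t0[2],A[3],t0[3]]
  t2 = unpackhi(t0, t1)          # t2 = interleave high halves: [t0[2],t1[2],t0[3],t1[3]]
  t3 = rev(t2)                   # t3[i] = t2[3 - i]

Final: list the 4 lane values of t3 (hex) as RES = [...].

  t0: 2b 02 85 a2
  t1: 02 85 2b a2
  t2: 85 2b a2 a2
  t3: a2 a2 2b 85

RES = [ 0xa2  0xa2  0x2b  0x85 ]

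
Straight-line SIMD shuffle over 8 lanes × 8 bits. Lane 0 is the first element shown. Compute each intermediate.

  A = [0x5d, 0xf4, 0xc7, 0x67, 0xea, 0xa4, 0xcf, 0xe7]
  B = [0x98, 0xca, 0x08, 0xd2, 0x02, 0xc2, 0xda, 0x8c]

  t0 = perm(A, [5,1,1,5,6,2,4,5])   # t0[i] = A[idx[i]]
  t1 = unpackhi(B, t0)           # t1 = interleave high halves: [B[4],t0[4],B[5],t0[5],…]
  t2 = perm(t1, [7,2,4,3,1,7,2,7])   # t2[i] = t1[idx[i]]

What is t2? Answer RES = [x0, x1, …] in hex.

  t0: a4 f4 f4 a4 cf c7 ea a4
  t1: 02 cf c2 c7 da ea 8c a4
  t2: a4 c2 da c7 cf a4 c2 a4

RES = [0xa4, 0xc2, 0xda, 0xc7, 0xcf, 0xa4, 0xc2, 0xa4]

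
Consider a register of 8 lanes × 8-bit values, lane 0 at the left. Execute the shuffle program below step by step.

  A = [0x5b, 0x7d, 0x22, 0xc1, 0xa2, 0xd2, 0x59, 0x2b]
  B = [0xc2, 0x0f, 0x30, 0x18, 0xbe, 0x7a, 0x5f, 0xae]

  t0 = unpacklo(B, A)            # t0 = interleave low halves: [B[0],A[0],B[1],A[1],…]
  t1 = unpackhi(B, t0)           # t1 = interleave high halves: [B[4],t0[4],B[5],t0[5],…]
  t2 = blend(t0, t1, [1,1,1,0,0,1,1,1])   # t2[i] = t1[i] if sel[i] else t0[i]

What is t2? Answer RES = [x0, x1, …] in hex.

  t0: c2 5b 0f 7d 30 22 18 c1
  t1: be 30 7a 22 5f 18 ae c1
  t2: be 30 7a 7d 30 18 ae c1

RES = [0xbe, 0x30, 0x7a, 0x7d, 0x30, 0x18, 0xae, 0xc1]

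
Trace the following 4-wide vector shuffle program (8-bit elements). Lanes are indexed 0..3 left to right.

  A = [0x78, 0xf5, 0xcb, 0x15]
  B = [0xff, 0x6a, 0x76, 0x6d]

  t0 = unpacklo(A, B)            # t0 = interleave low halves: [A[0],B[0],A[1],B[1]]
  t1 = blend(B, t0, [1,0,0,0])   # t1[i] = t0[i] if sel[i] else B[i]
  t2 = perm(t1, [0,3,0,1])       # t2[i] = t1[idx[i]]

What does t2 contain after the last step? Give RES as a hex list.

RES = [ 0x78  0x6d  0x78  0x6a ]

  t0: 78 ff f5 6a
  t1: 78 6a 76 6d
  t2: 78 6d 78 6a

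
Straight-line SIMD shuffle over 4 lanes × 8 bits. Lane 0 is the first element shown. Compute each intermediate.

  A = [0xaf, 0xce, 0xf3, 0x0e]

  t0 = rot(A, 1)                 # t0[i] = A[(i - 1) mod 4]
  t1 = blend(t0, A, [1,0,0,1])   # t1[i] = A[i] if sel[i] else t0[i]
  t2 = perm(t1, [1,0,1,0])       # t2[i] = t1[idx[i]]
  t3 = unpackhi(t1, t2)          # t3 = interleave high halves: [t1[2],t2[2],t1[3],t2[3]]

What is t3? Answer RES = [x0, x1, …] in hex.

RES = [ 0xce  0xaf  0x0e  0xaf ]

t0 = [0x0e, 0xaf, 0xce, 0xf3]
t1 = [0xaf, 0xaf, 0xce, 0x0e]
t2 = [0xaf, 0xaf, 0xaf, 0xaf]
t3 = [0xce, 0xaf, 0x0e, 0xaf]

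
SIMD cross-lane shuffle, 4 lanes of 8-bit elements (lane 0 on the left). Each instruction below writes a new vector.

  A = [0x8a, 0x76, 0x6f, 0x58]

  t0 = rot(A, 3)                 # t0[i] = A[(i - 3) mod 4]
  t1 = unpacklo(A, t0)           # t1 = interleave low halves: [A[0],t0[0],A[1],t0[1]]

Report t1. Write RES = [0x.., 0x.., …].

→ t0 |76|6f|58|8a|
→ t1 |8a|76|76|6f|

RES = [0x8a, 0x76, 0x76, 0x6f]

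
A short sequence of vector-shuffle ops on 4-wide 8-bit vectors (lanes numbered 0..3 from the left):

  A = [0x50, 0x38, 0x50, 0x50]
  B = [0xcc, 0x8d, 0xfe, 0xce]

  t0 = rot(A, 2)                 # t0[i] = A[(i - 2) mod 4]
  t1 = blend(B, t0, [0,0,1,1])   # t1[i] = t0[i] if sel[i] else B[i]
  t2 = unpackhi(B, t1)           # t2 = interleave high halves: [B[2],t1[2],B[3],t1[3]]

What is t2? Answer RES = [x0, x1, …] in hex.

RES = [ 0xfe  0x50  0xce  0x38 ]

  t0: 50 50 50 38
  t1: cc 8d 50 38
  t2: fe 50 ce 38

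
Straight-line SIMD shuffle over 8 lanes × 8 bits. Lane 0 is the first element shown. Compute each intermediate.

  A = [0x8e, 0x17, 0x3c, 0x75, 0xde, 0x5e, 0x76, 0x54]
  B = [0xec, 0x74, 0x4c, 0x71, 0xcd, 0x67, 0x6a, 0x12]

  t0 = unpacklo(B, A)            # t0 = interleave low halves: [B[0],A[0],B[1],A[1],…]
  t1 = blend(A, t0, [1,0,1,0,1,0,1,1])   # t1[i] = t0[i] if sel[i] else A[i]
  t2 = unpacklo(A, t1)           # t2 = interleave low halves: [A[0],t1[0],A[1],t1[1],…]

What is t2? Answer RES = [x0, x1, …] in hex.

t0 = [0xec, 0x8e, 0x74, 0x17, 0x4c, 0x3c, 0x71, 0x75]
t1 = [0xec, 0x17, 0x74, 0x75, 0x4c, 0x5e, 0x71, 0x75]
t2 = [0x8e, 0xec, 0x17, 0x17, 0x3c, 0x74, 0x75, 0x75]

RES = [0x8e, 0xec, 0x17, 0x17, 0x3c, 0x74, 0x75, 0x75]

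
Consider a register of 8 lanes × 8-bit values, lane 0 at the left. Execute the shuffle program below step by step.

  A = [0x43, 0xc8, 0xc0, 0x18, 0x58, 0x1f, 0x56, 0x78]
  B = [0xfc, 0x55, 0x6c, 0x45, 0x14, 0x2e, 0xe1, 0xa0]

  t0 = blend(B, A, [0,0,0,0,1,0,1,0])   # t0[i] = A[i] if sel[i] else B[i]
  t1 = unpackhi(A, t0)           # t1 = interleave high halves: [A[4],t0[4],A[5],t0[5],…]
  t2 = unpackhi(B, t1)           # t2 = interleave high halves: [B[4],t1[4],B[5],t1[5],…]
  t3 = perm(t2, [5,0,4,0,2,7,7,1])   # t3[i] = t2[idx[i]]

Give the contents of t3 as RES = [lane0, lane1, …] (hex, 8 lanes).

RES = [ 0x78  0x14  0xe1  0x14  0x2e  0xa0  0xa0  0x56 ]

→ t0 |fc|55|6c|45|58|2e|56|a0|
→ t1 |58|58|1f|2e|56|56|78|a0|
→ t2 |14|56|2e|56|e1|78|a0|a0|
→ t3 |78|14|e1|14|2e|a0|a0|56|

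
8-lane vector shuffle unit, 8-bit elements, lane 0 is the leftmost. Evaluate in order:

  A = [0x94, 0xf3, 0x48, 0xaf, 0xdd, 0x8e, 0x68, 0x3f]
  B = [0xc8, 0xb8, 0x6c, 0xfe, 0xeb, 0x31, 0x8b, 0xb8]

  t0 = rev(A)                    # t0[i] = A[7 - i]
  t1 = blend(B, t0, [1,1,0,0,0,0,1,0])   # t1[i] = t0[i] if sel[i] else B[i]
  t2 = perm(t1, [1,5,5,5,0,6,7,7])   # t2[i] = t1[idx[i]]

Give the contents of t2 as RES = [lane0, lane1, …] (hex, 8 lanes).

t0 = [0x3f, 0x68, 0x8e, 0xdd, 0xaf, 0x48, 0xf3, 0x94]
t1 = [0x3f, 0x68, 0x6c, 0xfe, 0xeb, 0x31, 0xf3, 0xb8]
t2 = [0x68, 0x31, 0x31, 0x31, 0x3f, 0xf3, 0xb8, 0xb8]

RES = [ 0x68  0x31  0x31  0x31  0x3f  0xf3  0xb8  0xb8 ]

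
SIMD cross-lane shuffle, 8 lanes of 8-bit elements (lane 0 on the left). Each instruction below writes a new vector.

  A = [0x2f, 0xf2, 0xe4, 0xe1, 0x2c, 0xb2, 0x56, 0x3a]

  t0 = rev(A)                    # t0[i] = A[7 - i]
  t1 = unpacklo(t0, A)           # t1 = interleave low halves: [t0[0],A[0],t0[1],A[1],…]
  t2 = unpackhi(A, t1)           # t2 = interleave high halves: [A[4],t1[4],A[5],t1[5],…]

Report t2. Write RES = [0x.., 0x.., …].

RES = [ 0x2c  0xb2  0xb2  0xe4  0x56  0x2c  0x3a  0xe1 ]

  t0: 3a 56 b2 2c e1 e4 f2 2f
  t1: 3a 2f 56 f2 b2 e4 2c e1
  t2: 2c b2 b2 e4 56 2c 3a e1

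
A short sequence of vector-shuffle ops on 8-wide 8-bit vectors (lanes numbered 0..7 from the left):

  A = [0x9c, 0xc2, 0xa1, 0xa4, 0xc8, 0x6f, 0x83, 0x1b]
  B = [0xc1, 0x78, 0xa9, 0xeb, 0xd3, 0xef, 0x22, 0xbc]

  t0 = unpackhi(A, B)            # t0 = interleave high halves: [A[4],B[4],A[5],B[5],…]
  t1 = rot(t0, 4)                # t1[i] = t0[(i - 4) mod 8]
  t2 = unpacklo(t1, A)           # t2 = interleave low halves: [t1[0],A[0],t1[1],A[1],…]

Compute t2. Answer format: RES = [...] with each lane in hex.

RES = [ 0x83  0x9c  0x22  0xc2  0x1b  0xa1  0xbc  0xa4 ]

t0 = [0xc8, 0xd3, 0x6f, 0xef, 0x83, 0x22, 0x1b, 0xbc]
t1 = [0x83, 0x22, 0x1b, 0xbc, 0xc8, 0xd3, 0x6f, 0xef]
t2 = [0x83, 0x9c, 0x22, 0xc2, 0x1b, 0xa1, 0xbc, 0xa4]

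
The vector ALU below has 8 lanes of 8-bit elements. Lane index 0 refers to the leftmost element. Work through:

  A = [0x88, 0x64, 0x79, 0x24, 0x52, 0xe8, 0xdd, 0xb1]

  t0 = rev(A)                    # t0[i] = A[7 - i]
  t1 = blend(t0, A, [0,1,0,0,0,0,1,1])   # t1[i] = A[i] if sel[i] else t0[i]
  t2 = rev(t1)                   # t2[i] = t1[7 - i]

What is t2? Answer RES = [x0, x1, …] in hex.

t0 = [0xb1, 0xdd, 0xe8, 0x52, 0x24, 0x79, 0x64, 0x88]
t1 = [0xb1, 0x64, 0xe8, 0x52, 0x24, 0x79, 0xdd, 0xb1]
t2 = [0xb1, 0xdd, 0x79, 0x24, 0x52, 0xe8, 0x64, 0xb1]

RES = [0xb1, 0xdd, 0x79, 0x24, 0x52, 0xe8, 0x64, 0xb1]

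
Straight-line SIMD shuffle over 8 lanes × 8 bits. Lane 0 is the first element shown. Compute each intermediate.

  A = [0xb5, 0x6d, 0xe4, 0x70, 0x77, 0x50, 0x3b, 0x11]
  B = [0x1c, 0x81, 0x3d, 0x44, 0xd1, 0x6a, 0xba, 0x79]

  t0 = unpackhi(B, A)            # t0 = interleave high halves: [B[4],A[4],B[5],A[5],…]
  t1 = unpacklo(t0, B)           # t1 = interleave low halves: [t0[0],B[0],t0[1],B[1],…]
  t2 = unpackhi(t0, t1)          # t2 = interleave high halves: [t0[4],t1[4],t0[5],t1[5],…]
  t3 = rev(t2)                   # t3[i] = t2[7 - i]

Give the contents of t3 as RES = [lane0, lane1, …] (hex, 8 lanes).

t0 = [0xd1, 0x77, 0x6a, 0x50, 0xba, 0x3b, 0x79, 0x11]
t1 = [0xd1, 0x1c, 0x77, 0x81, 0x6a, 0x3d, 0x50, 0x44]
t2 = [0xba, 0x6a, 0x3b, 0x3d, 0x79, 0x50, 0x11, 0x44]
t3 = [0x44, 0x11, 0x50, 0x79, 0x3d, 0x3b, 0x6a, 0xba]

RES = [ 0x44  0x11  0x50  0x79  0x3d  0x3b  0x6a  0xba ]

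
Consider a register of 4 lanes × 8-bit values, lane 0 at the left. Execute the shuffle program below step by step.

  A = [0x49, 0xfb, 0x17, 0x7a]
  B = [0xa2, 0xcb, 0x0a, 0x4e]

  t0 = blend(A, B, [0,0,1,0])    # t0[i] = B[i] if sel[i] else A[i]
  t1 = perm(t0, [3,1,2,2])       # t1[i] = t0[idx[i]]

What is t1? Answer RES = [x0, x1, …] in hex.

RES = [ 0x7a  0xfb  0x0a  0x0a ]

→ t0 |49|fb|0a|7a|
→ t1 |7a|fb|0a|0a|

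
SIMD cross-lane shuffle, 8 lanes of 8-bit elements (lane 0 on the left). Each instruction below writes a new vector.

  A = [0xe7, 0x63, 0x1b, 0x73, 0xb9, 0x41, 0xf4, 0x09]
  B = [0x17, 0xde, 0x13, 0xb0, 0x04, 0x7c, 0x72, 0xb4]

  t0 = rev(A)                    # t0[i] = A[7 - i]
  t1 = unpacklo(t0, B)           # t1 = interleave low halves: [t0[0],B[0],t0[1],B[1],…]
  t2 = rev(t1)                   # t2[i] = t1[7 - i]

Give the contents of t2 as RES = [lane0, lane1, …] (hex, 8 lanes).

RES = [0xb0, 0xb9, 0x13, 0x41, 0xde, 0xf4, 0x17, 0x09]

t0 = [0x09, 0xf4, 0x41, 0xb9, 0x73, 0x1b, 0x63, 0xe7]
t1 = [0x09, 0x17, 0xf4, 0xde, 0x41, 0x13, 0xb9, 0xb0]
t2 = [0xb0, 0xb9, 0x13, 0x41, 0xde, 0xf4, 0x17, 0x09]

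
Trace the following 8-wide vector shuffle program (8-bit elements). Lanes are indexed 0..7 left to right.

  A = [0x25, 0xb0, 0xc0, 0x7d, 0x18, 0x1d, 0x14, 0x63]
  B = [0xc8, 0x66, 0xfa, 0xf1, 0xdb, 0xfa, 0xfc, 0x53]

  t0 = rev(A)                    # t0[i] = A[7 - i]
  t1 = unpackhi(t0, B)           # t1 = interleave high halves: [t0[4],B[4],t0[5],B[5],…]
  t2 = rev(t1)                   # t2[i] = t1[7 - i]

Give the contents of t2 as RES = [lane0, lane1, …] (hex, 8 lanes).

RES = [ 0x53  0x25  0xfc  0xb0  0xfa  0xc0  0xdb  0x7d ]

  t0: 63 14 1d 18 7d c0 b0 25
  t1: 7d db c0 fa b0 fc 25 53
  t2: 53 25 fc b0 fa c0 db 7d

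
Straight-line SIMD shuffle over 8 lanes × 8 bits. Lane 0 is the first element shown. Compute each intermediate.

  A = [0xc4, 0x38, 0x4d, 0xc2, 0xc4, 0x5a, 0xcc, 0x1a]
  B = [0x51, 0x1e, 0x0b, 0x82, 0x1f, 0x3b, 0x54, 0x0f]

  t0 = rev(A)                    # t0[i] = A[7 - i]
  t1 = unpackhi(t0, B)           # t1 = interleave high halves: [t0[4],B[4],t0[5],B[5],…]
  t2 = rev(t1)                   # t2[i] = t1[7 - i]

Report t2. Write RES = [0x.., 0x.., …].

t0 = [0x1a, 0xcc, 0x5a, 0xc4, 0xc2, 0x4d, 0x38, 0xc4]
t1 = [0xc2, 0x1f, 0x4d, 0x3b, 0x38, 0x54, 0xc4, 0x0f]
t2 = [0x0f, 0xc4, 0x54, 0x38, 0x3b, 0x4d, 0x1f, 0xc2]

RES = [ 0x0f  0xc4  0x54  0x38  0x3b  0x4d  0x1f  0xc2 ]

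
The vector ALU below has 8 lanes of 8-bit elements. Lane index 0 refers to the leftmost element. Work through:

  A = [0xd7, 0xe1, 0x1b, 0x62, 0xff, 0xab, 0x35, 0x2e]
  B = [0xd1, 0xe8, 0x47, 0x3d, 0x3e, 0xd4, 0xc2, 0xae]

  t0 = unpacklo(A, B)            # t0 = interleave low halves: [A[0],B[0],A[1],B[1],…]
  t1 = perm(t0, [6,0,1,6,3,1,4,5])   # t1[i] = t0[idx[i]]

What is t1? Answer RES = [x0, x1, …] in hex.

  t0: d7 d1 e1 e8 1b 47 62 3d
  t1: 62 d7 d1 62 e8 d1 1b 47

RES = [0x62, 0xd7, 0xd1, 0x62, 0xe8, 0xd1, 0x1b, 0x47]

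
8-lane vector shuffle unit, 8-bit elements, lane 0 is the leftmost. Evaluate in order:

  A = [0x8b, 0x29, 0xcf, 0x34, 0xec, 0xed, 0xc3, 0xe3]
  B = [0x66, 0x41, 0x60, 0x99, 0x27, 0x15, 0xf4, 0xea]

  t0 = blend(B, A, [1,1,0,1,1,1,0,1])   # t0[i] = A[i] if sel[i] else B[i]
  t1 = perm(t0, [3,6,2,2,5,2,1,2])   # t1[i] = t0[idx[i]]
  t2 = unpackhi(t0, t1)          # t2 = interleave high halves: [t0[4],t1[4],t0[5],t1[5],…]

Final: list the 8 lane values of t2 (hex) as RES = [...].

RES = [ 0xec  0xed  0xed  0x60  0xf4  0x29  0xe3  0x60 ]

t0 = [0x8b, 0x29, 0x60, 0x34, 0xec, 0xed, 0xf4, 0xe3]
t1 = [0x34, 0xf4, 0x60, 0x60, 0xed, 0x60, 0x29, 0x60]
t2 = [0xec, 0xed, 0xed, 0x60, 0xf4, 0x29, 0xe3, 0x60]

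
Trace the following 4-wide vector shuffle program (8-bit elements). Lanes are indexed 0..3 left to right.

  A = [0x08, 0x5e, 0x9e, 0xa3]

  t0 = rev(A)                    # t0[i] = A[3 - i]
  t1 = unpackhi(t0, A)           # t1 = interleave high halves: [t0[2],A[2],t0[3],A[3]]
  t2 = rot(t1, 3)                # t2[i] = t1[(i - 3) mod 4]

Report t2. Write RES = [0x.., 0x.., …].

t0 = [0xa3, 0x9e, 0x5e, 0x08]
t1 = [0x5e, 0x9e, 0x08, 0xa3]
t2 = [0x9e, 0x08, 0xa3, 0x5e]

RES = [0x9e, 0x08, 0xa3, 0x5e]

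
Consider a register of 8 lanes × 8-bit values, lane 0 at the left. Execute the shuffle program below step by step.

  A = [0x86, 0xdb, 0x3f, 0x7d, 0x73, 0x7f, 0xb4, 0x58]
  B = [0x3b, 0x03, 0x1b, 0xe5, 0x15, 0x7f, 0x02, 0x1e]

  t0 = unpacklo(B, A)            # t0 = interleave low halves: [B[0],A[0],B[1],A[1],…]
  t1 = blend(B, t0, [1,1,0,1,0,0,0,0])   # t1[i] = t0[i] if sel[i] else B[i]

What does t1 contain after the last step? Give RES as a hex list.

RES = [ 0x3b  0x86  0x1b  0xdb  0x15  0x7f  0x02  0x1e ]

  t0: 3b 86 03 db 1b 3f e5 7d
  t1: 3b 86 1b db 15 7f 02 1e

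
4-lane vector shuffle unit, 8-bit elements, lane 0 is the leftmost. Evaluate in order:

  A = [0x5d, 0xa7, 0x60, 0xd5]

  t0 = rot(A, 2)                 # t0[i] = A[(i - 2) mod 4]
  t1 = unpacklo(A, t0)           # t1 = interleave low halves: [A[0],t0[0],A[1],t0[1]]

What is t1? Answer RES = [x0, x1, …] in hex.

  t0: 60 d5 5d a7
  t1: 5d 60 a7 d5

RES = [0x5d, 0x60, 0xa7, 0xd5]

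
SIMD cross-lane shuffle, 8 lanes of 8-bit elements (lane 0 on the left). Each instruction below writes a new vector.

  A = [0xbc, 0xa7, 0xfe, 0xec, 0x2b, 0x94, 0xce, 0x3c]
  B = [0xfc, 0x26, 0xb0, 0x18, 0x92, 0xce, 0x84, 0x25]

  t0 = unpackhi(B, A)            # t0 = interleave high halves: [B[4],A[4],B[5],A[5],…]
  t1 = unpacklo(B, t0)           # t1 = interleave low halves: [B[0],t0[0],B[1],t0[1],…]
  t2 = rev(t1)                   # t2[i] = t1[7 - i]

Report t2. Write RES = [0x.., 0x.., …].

→ t0 |92|2b|ce|94|84|ce|25|3c|
→ t1 |fc|92|26|2b|b0|ce|18|94|
→ t2 |94|18|ce|b0|2b|26|92|fc|

RES = [ 0x94  0x18  0xce  0xb0  0x2b  0x26  0x92  0xfc ]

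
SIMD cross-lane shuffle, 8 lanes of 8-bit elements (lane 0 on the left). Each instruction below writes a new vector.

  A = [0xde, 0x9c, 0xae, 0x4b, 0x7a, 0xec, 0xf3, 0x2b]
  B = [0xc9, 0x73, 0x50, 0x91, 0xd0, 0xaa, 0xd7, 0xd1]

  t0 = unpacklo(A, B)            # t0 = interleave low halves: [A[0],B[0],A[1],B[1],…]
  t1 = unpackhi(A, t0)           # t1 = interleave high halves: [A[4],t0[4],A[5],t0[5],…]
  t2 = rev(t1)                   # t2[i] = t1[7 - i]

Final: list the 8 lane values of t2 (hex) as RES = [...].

  t0: de c9 9c 73 ae 50 4b 91
  t1: 7a ae ec 50 f3 4b 2b 91
  t2: 91 2b 4b f3 50 ec ae 7a

RES = [ 0x91  0x2b  0x4b  0xf3  0x50  0xec  0xae  0x7a ]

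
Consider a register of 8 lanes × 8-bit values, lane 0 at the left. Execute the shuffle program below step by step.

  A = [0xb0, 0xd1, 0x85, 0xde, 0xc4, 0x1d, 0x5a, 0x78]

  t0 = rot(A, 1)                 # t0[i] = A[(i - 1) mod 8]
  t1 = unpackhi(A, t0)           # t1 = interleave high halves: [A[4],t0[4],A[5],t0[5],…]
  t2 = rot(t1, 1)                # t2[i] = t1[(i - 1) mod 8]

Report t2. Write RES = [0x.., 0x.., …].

t0 = [0x78, 0xb0, 0xd1, 0x85, 0xde, 0xc4, 0x1d, 0x5a]
t1 = [0xc4, 0xde, 0x1d, 0xc4, 0x5a, 0x1d, 0x78, 0x5a]
t2 = [0x5a, 0xc4, 0xde, 0x1d, 0xc4, 0x5a, 0x1d, 0x78]

RES = [0x5a, 0xc4, 0xde, 0x1d, 0xc4, 0x5a, 0x1d, 0x78]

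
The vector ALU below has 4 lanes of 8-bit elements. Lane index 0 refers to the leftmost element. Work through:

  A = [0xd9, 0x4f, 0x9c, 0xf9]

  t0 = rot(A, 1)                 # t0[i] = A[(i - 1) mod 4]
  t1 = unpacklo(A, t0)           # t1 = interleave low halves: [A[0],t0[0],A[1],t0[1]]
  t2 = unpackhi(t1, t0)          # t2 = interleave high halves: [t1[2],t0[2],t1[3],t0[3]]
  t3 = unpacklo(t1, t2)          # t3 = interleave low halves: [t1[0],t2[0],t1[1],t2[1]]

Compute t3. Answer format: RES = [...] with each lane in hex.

→ t0 |f9|d9|4f|9c|
→ t1 |d9|f9|4f|d9|
→ t2 |4f|4f|d9|9c|
→ t3 |d9|4f|f9|4f|

RES = [ 0xd9  0x4f  0xf9  0x4f ]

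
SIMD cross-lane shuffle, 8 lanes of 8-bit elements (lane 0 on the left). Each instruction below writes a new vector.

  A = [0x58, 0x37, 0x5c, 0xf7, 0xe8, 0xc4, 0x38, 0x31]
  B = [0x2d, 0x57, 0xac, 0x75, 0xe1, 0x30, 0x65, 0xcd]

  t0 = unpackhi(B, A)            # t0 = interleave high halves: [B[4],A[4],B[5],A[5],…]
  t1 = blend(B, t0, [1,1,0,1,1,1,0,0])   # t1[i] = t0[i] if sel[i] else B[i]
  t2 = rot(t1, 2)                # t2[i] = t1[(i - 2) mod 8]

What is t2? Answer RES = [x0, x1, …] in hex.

RES = [0x65, 0xcd, 0xe1, 0xe8, 0xac, 0xc4, 0x65, 0x38]

  t0: e1 e8 30 c4 65 38 cd 31
  t1: e1 e8 ac c4 65 38 65 cd
  t2: 65 cd e1 e8 ac c4 65 38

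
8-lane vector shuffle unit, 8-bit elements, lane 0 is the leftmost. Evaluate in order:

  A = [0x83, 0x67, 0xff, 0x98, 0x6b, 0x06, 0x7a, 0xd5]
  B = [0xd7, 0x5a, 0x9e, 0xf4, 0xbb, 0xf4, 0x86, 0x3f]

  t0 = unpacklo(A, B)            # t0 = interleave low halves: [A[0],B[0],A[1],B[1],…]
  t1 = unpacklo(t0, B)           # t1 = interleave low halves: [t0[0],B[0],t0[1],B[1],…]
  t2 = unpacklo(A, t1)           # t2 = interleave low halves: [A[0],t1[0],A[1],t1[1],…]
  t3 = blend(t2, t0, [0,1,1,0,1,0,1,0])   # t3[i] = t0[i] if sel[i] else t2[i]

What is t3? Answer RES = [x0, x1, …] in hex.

RES = [ 0x83  0xd7  0x67  0xd7  0xff  0xd7  0x98  0x5a ]

  t0: 83 d7 67 5a ff 9e 98 f4
  t1: 83 d7 d7 5a 67 9e 5a f4
  t2: 83 83 67 d7 ff d7 98 5a
  t3: 83 d7 67 d7 ff d7 98 5a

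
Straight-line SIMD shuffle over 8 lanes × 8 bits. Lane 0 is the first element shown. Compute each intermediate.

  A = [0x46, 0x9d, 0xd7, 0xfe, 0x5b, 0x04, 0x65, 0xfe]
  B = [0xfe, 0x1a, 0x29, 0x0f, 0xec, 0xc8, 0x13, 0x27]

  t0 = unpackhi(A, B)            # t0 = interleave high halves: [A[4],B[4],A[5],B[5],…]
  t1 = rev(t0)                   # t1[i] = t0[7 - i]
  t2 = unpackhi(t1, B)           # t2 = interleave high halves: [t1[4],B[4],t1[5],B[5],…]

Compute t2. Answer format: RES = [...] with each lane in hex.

RES = [ 0xc8  0xec  0x04  0xc8  0xec  0x13  0x5b  0x27 ]

→ t0 |5b|ec|04|c8|65|13|fe|27|
→ t1 |27|fe|13|65|c8|04|ec|5b|
→ t2 |c8|ec|04|c8|ec|13|5b|27|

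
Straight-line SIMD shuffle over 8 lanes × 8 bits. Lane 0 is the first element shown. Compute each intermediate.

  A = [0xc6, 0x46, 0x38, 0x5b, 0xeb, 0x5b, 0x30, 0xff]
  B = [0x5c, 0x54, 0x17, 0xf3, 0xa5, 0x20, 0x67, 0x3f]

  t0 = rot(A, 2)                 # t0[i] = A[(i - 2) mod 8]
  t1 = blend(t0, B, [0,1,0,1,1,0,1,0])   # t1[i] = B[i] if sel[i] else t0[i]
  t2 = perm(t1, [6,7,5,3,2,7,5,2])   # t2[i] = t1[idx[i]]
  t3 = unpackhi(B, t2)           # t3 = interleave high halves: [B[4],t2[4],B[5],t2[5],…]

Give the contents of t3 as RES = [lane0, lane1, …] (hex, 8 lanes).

RES = [0xa5, 0xc6, 0x20, 0x5b, 0x67, 0x5b, 0x3f, 0xc6]

t0 = [0x30, 0xff, 0xc6, 0x46, 0x38, 0x5b, 0xeb, 0x5b]
t1 = [0x30, 0x54, 0xc6, 0xf3, 0xa5, 0x5b, 0x67, 0x5b]
t2 = [0x67, 0x5b, 0x5b, 0xf3, 0xc6, 0x5b, 0x5b, 0xc6]
t3 = [0xa5, 0xc6, 0x20, 0x5b, 0x67, 0x5b, 0x3f, 0xc6]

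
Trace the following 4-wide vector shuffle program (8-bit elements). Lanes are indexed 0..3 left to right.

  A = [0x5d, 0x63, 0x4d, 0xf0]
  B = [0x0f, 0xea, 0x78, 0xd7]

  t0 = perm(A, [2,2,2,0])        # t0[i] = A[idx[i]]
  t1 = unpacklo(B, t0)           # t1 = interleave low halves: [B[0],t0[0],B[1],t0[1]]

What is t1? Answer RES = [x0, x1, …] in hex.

→ t0 |4d|4d|4d|5d|
→ t1 |0f|4d|ea|4d|

RES = [0x0f, 0x4d, 0xea, 0x4d]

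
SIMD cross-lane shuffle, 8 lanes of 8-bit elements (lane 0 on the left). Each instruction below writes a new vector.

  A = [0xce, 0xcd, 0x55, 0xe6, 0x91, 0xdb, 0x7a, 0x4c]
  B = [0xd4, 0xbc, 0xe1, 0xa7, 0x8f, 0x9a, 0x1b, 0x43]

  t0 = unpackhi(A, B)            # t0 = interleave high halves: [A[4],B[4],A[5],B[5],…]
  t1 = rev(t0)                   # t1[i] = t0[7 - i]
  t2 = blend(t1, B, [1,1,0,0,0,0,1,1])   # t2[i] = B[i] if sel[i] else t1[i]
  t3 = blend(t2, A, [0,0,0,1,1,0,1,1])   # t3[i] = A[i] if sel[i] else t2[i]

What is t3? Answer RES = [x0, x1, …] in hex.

→ t0 |91|8f|db|9a|7a|1b|4c|43|
→ t1 |43|4c|1b|7a|9a|db|8f|91|
→ t2 |d4|bc|1b|7a|9a|db|1b|43|
→ t3 |d4|bc|1b|e6|91|db|7a|4c|

RES = [ 0xd4  0xbc  0x1b  0xe6  0x91  0xdb  0x7a  0x4c ]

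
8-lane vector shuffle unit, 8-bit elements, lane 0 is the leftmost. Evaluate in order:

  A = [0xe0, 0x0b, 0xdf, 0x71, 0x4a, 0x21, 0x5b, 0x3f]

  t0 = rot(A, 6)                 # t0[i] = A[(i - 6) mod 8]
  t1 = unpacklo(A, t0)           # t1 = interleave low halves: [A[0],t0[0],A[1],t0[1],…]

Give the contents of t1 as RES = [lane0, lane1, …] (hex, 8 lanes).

t0 = [0xdf, 0x71, 0x4a, 0x21, 0x5b, 0x3f, 0xe0, 0x0b]
t1 = [0xe0, 0xdf, 0x0b, 0x71, 0xdf, 0x4a, 0x71, 0x21]

RES = [0xe0, 0xdf, 0x0b, 0x71, 0xdf, 0x4a, 0x71, 0x21]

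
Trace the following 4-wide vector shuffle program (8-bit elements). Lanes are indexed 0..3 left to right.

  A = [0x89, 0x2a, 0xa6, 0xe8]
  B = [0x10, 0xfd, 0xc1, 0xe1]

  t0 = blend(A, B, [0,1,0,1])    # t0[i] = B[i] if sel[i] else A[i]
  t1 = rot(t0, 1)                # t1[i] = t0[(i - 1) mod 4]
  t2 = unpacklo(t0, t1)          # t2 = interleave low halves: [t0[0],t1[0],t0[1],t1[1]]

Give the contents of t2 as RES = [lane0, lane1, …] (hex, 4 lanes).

→ t0 |89|fd|a6|e1|
→ t1 |e1|89|fd|a6|
→ t2 |89|e1|fd|89|

RES = [0x89, 0xe1, 0xfd, 0x89]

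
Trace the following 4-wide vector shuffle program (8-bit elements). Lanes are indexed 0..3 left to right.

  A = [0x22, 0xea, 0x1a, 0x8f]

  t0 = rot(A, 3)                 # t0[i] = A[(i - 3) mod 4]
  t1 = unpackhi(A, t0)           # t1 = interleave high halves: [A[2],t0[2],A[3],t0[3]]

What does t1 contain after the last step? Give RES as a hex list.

t0 = [0xea, 0x1a, 0x8f, 0x22]
t1 = [0x1a, 0x8f, 0x8f, 0x22]

RES = [ 0x1a  0x8f  0x8f  0x22 ]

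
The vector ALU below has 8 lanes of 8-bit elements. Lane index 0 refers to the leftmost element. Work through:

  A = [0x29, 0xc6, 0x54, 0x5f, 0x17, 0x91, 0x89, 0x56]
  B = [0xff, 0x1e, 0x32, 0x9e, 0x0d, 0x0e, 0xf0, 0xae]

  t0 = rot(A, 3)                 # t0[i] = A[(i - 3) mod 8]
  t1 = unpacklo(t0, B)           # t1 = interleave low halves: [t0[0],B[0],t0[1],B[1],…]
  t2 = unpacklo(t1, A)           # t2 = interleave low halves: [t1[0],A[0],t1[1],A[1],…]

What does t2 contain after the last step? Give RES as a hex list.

RES = [ 0x91  0x29  0xff  0xc6  0x89  0x54  0x1e  0x5f ]

  t0: 91 89 56 29 c6 54 5f 17
  t1: 91 ff 89 1e 56 32 29 9e
  t2: 91 29 ff c6 89 54 1e 5f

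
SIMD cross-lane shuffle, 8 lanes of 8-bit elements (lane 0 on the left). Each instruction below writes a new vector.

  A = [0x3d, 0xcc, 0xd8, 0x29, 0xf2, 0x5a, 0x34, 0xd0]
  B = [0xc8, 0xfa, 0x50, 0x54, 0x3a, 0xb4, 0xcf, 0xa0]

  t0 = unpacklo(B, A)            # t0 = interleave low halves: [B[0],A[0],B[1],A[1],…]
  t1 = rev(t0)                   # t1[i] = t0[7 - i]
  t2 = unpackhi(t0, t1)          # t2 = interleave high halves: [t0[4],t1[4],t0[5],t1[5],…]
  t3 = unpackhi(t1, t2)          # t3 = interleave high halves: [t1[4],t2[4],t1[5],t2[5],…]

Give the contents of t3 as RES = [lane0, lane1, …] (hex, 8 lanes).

RES = [0xcc, 0x54, 0xfa, 0x3d, 0x3d, 0x29, 0xc8, 0xc8]

  t0: c8 3d fa cc 50 d8 54 29
  t1: 29 54 d8 50 cc fa 3d c8
  t2: 50 cc d8 fa 54 3d 29 c8
  t3: cc 54 fa 3d 3d 29 c8 c8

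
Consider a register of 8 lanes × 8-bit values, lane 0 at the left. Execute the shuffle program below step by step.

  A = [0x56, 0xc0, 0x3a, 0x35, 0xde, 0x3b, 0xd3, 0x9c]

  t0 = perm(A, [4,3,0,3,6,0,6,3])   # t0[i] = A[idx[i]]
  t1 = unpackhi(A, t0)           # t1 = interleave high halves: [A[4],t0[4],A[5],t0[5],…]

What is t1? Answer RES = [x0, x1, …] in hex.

t0 = [0xde, 0x35, 0x56, 0x35, 0xd3, 0x56, 0xd3, 0x35]
t1 = [0xde, 0xd3, 0x3b, 0x56, 0xd3, 0xd3, 0x9c, 0x35]

RES = [ 0xde  0xd3  0x3b  0x56  0xd3  0xd3  0x9c  0x35 ]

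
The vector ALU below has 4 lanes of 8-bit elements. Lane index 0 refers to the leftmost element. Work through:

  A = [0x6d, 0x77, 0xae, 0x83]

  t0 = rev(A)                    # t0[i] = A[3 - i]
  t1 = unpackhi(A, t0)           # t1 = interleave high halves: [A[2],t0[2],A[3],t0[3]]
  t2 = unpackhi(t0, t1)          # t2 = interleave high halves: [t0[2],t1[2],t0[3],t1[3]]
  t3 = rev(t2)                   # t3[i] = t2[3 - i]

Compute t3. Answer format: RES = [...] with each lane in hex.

→ t0 |83|ae|77|6d|
→ t1 |ae|77|83|6d|
→ t2 |77|83|6d|6d|
→ t3 |6d|6d|83|77|

RES = [ 0x6d  0x6d  0x83  0x77 ]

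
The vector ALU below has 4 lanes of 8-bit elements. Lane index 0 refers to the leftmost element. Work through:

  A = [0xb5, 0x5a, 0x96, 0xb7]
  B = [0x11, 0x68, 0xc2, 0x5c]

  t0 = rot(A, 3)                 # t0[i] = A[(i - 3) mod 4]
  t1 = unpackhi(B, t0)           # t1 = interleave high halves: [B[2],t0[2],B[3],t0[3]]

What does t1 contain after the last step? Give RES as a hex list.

  t0: 5a 96 b7 b5
  t1: c2 b7 5c b5

RES = [ 0xc2  0xb7  0x5c  0xb5 ]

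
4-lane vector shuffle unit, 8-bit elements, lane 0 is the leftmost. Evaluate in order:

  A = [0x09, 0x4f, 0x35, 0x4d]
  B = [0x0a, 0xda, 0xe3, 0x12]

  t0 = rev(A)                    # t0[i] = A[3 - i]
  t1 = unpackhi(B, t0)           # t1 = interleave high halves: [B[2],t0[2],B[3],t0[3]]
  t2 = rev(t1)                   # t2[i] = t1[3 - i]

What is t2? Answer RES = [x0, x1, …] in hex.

RES = [ 0x09  0x12  0x4f  0xe3 ]

  t0: 4d 35 4f 09
  t1: e3 4f 12 09
  t2: 09 12 4f e3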